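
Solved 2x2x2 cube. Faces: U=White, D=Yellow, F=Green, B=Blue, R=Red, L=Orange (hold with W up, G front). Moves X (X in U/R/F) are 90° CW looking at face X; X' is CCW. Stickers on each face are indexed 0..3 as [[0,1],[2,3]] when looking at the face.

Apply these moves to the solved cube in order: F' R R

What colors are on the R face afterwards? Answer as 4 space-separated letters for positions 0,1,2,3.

After move 1 (F'): F=GGGG U=WWRR R=YRYR D=OOYY L=OWOW
After move 2 (R): R=YYRR U=WGRG F=GOGY D=OBYB B=RBWB
After move 3 (R): R=RYRY U=WORY F=GBGB D=OWYR B=GBGB
Query: R face = RYRY

Answer: R Y R Y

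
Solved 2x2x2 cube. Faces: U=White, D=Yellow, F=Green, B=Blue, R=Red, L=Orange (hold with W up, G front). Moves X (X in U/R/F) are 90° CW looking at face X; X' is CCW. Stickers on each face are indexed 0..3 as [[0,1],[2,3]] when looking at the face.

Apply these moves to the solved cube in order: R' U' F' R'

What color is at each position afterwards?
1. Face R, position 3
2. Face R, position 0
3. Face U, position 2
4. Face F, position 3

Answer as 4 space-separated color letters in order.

Answer: Y W G R

Derivation:
After move 1 (R'): R=RRRR U=WBWB F=GWGW D=YGYG B=YBYB
After move 2 (U'): U=BBWW F=OOGW R=GWRR B=RRYB L=YBOO
After move 3 (F'): F=OWOG U=BBGR R=GWYR D=BOYG L=YWOW
After move 4 (R'): R=WRGY U=BYGR F=OBOR D=BWYG B=GROB
Query 1: R[3] = Y
Query 2: R[0] = W
Query 3: U[2] = G
Query 4: F[3] = R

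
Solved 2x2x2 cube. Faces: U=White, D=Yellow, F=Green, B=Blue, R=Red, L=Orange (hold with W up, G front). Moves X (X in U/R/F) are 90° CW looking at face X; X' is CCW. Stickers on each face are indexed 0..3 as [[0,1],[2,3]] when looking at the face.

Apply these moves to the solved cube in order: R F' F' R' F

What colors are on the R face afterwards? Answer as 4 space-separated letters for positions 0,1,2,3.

Answer: B R W O

Derivation:
After move 1 (R): R=RRRR U=WGWG F=GYGY D=YBYB B=WBWB
After move 2 (F'): F=YYGG U=WGRR R=BRYR D=OOYB L=OGOW
After move 3 (F'): F=YGYG U=WGBY R=OROR D=GWYB L=OROR
After move 4 (R'): R=RROO U=WWBW F=YGYY D=GGYG B=BBWB
After move 5 (F): F=YYYG U=WWRR R=BRWO D=ORYG L=OGOG
Query: R face = BRWO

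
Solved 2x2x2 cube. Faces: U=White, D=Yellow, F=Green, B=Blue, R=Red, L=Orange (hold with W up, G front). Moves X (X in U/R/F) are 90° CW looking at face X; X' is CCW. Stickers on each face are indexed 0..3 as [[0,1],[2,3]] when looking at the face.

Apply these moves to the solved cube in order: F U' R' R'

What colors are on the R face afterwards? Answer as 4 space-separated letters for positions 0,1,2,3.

Answer: R W G G

Derivation:
After move 1 (F): F=GGGG U=WWOO R=WRWR D=RRYY L=OYOY
After move 2 (U'): U=WOWO F=OYGG R=GGWR B=WRBB L=BBOY
After move 3 (R'): R=GRGW U=WBWW F=OOGO D=RYYG B=YRRB
After move 4 (R'): R=RWGG U=WRWY F=OBGW D=ROYO B=GRYB
Query: R face = RWGG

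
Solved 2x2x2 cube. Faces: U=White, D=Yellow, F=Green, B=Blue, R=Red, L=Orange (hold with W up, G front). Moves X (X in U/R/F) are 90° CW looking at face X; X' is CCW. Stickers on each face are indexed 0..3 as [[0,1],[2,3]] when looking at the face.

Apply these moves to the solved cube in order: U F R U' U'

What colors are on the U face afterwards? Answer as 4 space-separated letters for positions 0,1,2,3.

After move 1 (U): U=WWWW F=RRGG R=BBRR B=OOBB L=GGOO
After move 2 (F): F=GRGR U=WWOG R=WBWR D=RBYY L=GYOY
After move 3 (R): R=WWRB U=WROR F=GBGY D=RBYO B=GOWB
After move 4 (U'): U=RRWO F=GYGY R=GBRB B=WWWB L=GOOY
After move 5 (U'): U=RORW F=GOGY R=GYRB B=GBWB L=WWOY
Query: U face = RORW

Answer: R O R W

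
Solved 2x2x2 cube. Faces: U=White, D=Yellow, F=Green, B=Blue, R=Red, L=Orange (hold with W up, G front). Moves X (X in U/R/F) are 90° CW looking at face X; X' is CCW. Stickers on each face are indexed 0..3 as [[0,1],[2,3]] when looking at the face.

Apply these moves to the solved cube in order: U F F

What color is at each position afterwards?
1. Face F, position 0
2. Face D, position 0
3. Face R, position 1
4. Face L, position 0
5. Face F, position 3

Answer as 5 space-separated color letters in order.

Answer: G W B G R

Derivation:
After move 1 (U): U=WWWW F=RRGG R=BBRR B=OOBB L=GGOO
After move 2 (F): F=GRGR U=WWOG R=WBWR D=RBYY L=GYOY
After move 3 (F): F=GGRR U=WWYY R=OBGR D=WWYY L=GROB
Query 1: F[0] = G
Query 2: D[0] = W
Query 3: R[1] = B
Query 4: L[0] = G
Query 5: F[3] = R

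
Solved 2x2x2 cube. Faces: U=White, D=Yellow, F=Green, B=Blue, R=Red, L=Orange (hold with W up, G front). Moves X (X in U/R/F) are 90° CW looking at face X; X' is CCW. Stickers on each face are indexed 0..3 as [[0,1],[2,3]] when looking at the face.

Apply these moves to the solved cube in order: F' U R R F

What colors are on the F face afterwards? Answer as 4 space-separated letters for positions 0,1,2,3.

After move 1 (F'): F=GGGG U=WWRR R=YRYR D=OOYY L=OWOW
After move 2 (U): U=RWRW F=YRGG R=BBYR B=OWBB L=GGOW
After move 3 (R): R=YBRB U=RRRG F=YOGY D=OBYO B=WWWB
After move 4 (R): R=RYBB U=RORY F=YBGO D=OWYW B=GWRB
After move 5 (F): F=GYOB U=ROWG R=RYYB D=BRYW L=GOOW
Query: F face = GYOB

Answer: G Y O B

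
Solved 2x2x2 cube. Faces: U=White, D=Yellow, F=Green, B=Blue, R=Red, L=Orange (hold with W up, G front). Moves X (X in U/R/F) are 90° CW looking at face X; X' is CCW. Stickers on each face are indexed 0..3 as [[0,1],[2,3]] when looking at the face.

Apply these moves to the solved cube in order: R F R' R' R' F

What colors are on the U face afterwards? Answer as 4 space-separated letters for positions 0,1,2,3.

Answer: W G B Y

Derivation:
After move 1 (R): R=RRRR U=WGWG F=GYGY D=YBYB B=WBWB
After move 2 (F): F=GGYY U=WGOO R=WRGR D=RRYB L=OYOB
After move 3 (R'): R=RRWG U=WWOW F=GGYO D=RGYY B=BBRB
After move 4 (R'): R=RGRW U=WROB F=GWYW D=RGYO B=YBGB
After move 5 (R'): R=GWRR U=WGOY F=GRYB D=RWYW B=OBGB
After move 6 (F): F=YGBR U=WGBY R=OWYR D=RGYW L=OROW
Query: U face = WGBY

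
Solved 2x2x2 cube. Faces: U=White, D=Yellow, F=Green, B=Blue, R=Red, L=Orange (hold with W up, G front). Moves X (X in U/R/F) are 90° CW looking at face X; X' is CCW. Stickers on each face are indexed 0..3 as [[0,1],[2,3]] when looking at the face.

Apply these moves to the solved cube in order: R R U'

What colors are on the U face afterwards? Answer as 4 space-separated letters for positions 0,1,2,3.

After move 1 (R): R=RRRR U=WGWG F=GYGY D=YBYB B=WBWB
After move 2 (R): R=RRRR U=WYWY F=GBGB D=YWYW B=GBGB
After move 3 (U'): U=YYWW F=OOGB R=GBRR B=RRGB L=GBOO
Query: U face = YYWW

Answer: Y Y W W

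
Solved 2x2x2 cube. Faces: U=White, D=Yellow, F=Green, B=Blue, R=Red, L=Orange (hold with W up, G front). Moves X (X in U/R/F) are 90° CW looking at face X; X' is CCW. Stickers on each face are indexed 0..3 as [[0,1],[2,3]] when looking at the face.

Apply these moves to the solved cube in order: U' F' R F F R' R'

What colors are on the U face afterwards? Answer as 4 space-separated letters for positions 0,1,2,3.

Answer: W G B R

Derivation:
After move 1 (U'): U=WWWW F=OOGG R=GGRR B=RRBB L=BBOO
After move 2 (F'): F=OGOG U=WWGR R=YGYR D=BOYY L=BWOW
After move 3 (R): R=YYRG U=WGGG F=OOOY D=BBYR B=RRWB
After move 4 (F): F=OOYO U=WGWW R=GYGG D=RYYR L=BBOB
After move 5 (F): F=YOOO U=WGBB R=WYWG D=GGYR L=BROY
After move 6 (R'): R=YGWW U=WWBR F=YGOB D=GOYO B=RRGB
After move 7 (R'): R=GWYW U=WGBR F=YWOR D=GGYB B=OROB
Query: U face = WGBR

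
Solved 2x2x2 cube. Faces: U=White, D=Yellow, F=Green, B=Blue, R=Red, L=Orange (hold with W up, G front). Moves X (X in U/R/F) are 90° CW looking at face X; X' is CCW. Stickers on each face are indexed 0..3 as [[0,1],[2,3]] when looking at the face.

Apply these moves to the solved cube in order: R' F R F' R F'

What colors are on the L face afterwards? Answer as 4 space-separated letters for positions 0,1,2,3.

Answer: O W O B

Derivation:
After move 1 (R'): R=RRRR U=WBWB F=GWGW D=YGYG B=YBYB
After move 2 (F): F=GGWW U=WBOO R=WRBR D=RRYG L=OYOG
After move 3 (R): R=BWRR U=WGOW F=GRWG D=RYYY B=OBBB
After move 4 (F'): F=RGGW U=WGBR R=YWRR D=YGYY L=OWOO
After move 5 (R): R=RYRW U=WGBW F=RGGY D=YBYO B=RBGB
After move 6 (F'): F=GYRG U=WGRR R=BYYW D=WOYO L=OWOB
Query: L face = OWOB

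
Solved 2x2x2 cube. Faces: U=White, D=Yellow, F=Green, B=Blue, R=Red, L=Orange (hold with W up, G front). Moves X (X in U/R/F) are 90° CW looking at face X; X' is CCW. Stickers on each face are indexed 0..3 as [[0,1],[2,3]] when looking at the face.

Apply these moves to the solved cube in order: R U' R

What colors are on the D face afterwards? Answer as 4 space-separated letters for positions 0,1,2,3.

After move 1 (R): R=RRRR U=WGWG F=GYGY D=YBYB B=WBWB
After move 2 (U'): U=GGWW F=OOGY R=GYRR B=RRWB L=WBOO
After move 3 (R): R=RGRY U=GOWY F=OBGB D=YWYR B=WRGB
Query: D face = YWYR

Answer: Y W Y R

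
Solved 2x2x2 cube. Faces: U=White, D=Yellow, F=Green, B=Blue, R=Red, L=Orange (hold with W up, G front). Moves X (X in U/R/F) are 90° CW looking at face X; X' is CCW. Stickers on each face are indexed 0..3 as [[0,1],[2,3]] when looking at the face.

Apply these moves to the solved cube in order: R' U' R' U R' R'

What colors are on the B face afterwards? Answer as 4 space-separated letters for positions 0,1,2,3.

Answer: W B R B

Derivation:
After move 1 (R'): R=RRRR U=WBWB F=GWGW D=YGYG B=YBYB
After move 2 (U'): U=BBWW F=OOGW R=GWRR B=RRYB L=YBOO
After move 3 (R'): R=WRGR U=BYWR F=OBGW D=YOYW B=GRGB
After move 4 (U): U=WBRY F=WRGW R=GRGR B=YBGB L=OBOO
After move 5 (R'): R=RRGG U=WGRY F=WBGY D=YRYW B=WBOB
After move 6 (R'): R=RGRG U=WORW F=WGGY D=YBYY B=WBRB
Query: B face = WBRB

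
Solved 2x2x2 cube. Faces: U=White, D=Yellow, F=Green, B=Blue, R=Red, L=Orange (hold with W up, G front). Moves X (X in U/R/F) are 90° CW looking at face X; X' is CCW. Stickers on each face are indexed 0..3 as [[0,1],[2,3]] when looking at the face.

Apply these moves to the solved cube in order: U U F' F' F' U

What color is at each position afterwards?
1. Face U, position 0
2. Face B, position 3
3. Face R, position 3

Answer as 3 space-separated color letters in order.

Answer: O B R

Derivation:
After move 1 (U): U=WWWW F=RRGG R=BBRR B=OOBB L=GGOO
After move 2 (U): U=WWWW F=BBGG R=OORR B=GGBB L=RROO
After move 3 (F'): F=BGBG U=WWOR R=YOYR D=ROYY L=RWOW
After move 4 (F'): F=GGBB U=WWYY R=OORR D=WWYY L=RROO
After move 5 (F'): F=GBGB U=WWOR R=WOWR D=ROYY L=RYOY
After move 6 (U): U=OWRW F=WOGB R=GGWR B=RYBB L=GBOY
Query 1: U[0] = O
Query 2: B[3] = B
Query 3: R[3] = R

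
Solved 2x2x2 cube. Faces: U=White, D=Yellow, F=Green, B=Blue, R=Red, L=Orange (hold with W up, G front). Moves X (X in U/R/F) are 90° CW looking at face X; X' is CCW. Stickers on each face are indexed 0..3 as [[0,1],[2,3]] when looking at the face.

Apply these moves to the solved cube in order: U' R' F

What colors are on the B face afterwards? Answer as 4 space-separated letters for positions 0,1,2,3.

After move 1 (U'): U=WWWW F=OOGG R=GGRR B=RRBB L=BBOO
After move 2 (R'): R=GRGR U=WBWR F=OWGW D=YOYG B=YRYB
After move 3 (F): F=GOWW U=WBOB R=WRRR D=GGYG L=BYOO
Query: B face = YRYB

Answer: Y R Y B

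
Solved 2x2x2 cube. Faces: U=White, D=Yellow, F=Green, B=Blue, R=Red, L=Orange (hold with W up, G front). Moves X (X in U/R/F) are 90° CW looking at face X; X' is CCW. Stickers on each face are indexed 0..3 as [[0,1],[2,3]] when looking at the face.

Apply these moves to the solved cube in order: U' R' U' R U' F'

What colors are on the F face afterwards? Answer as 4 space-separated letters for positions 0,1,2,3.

After move 1 (U'): U=WWWW F=OOGG R=GGRR B=RRBB L=BBOO
After move 2 (R'): R=GRGR U=WBWR F=OWGW D=YOYG B=YRYB
After move 3 (U'): U=BRWW F=BBGW R=OWGR B=GRYB L=YROO
After move 4 (R): R=GORW U=BBWW F=BOGG D=YYYG B=WRRB
After move 5 (U'): U=BWBW F=YRGG R=BORW B=GORB L=WROO
After move 6 (F'): F=RGYG U=BWBR R=YOYW D=ROYG L=WWOB
Query: F face = RGYG

Answer: R G Y G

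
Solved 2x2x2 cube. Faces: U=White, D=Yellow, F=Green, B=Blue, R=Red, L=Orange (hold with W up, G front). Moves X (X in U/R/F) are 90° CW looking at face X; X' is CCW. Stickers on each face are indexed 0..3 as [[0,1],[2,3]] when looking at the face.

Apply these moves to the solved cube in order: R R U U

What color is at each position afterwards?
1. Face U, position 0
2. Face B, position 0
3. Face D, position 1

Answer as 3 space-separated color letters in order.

Answer: Y G W

Derivation:
After move 1 (R): R=RRRR U=WGWG F=GYGY D=YBYB B=WBWB
After move 2 (R): R=RRRR U=WYWY F=GBGB D=YWYW B=GBGB
After move 3 (U): U=WWYY F=RRGB R=GBRR B=OOGB L=GBOO
After move 4 (U): U=YWYW F=GBGB R=OORR B=GBGB L=RROO
Query 1: U[0] = Y
Query 2: B[0] = G
Query 3: D[1] = W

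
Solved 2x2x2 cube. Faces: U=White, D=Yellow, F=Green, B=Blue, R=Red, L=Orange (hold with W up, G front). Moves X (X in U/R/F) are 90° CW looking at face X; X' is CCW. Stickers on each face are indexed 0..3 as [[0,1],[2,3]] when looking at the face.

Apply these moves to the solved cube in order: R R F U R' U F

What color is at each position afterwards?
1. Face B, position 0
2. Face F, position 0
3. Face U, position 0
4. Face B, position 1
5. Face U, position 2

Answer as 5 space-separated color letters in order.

Answer: G B O G W

Derivation:
After move 1 (R): R=RRRR U=WGWG F=GYGY D=YBYB B=WBWB
After move 2 (R): R=RRRR U=WYWY F=GBGB D=YWYW B=GBGB
After move 3 (F): F=GGBB U=WYOO R=WRYR D=RRYW L=OYOW
After move 4 (U): U=OWOY F=WRBB R=GBYR B=OYGB L=GGOW
After move 5 (R'): R=BRGY U=OGOO F=WWBY D=RRYB B=WYRB
After move 6 (U): U=OOOG F=BRBY R=WYGY B=GGRB L=WWOW
After move 7 (F): F=BBYR U=OOWW R=OYGY D=GWYB L=WROR
Query 1: B[0] = G
Query 2: F[0] = B
Query 3: U[0] = O
Query 4: B[1] = G
Query 5: U[2] = W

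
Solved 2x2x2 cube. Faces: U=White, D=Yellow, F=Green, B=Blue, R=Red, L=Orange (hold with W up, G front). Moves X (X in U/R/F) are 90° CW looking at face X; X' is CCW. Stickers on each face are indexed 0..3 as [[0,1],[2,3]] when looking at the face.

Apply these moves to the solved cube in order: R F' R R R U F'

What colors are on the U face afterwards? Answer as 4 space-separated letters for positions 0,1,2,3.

Answer: R W B B

Derivation:
After move 1 (R): R=RRRR U=WGWG F=GYGY D=YBYB B=WBWB
After move 2 (F'): F=YYGG U=WGRR R=BRYR D=OOYB L=OGOW
After move 3 (R): R=YBRR U=WYRG F=YOGB D=OWYW B=RBGB
After move 4 (R): R=RYRB U=WORB F=YWGW D=OGYR B=GBYB
After move 5 (R): R=RRBY U=WWRW F=YGGR D=OYYG B=BBOB
After move 6 (U): U=RWWW F=RRGR R=BBBY B=OGOB L=YGOW
After move 7 (F'): F=RRRG U=RWBB R=YBOY D=GWYG L=YWOW
Query: U face = RWBB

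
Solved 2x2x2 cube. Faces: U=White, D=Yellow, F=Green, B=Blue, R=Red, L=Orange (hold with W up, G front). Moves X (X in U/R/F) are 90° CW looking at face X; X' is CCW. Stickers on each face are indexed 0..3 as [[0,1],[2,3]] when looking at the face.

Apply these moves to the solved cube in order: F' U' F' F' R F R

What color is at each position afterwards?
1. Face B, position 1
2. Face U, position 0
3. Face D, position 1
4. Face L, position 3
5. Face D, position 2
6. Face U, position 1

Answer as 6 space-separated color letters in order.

Answer: R W R B Y G

Derivation:
After move 1 (F'): F=GGGG U=WWRR R=YRYR D=OOYY L=OWOW
After move 2 (U'): U=WRWR F=OWGG R=GGYR B=YRBB L=BBOW
After move 3 (F'): F=WGOG U=WRGY R=OGOR D=BWYY L=BROW
After move 4 (F'): F=GGWO U=WROO R=WGBR D=RWYY L=BYOG
After move 5 (R): R=BWRG U=WGOO F=GWWY D=RBYY B=ORRB
After move 6 (F): F=WGYW U=WGGY R=OWOG D=RBYY L=BROB
After move 7 (R): R=OOGW U=WGGW F=WBYY D=RRYO B=YRGB
Query 1: B[1] = R
Query 2: U[0] = W
Query 3: D[1] = R
Query 4: L[3] = B
Query 5: D[2] = Y
Query 6: U[1] = G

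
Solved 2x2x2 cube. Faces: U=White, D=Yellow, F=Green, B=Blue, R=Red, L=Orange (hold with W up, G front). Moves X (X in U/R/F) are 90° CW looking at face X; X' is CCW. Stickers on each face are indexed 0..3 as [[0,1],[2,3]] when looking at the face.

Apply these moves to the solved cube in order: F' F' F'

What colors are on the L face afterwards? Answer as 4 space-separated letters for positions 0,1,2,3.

Answer: O Y O Y

Derivation:
After move 1 (F'): F=GGGG U=WWRR R=YRYR D=OOYY L=OWOW
After move 2 (F'): F=GGGG U=WWYY R=OROR D=WWYY L=OROR
After move 3 (F'): F=GGGG U=WWOO R=WRWR D=RRYY L=OYOY
Query: L face = OYOY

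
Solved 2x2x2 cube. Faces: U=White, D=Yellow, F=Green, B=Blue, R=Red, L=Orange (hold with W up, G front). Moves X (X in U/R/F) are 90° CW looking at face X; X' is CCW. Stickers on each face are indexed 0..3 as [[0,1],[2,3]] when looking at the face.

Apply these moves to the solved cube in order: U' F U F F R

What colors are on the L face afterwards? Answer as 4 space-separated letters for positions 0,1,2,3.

After move 1 (U'): U=WWWW F=OOGG R=GGRR B=RRBB L=BBOO
After move 2 (F): F=GOGO U=WWOB R=WGWR D=RGYY L=BYOY
After move 3 (U): U=OWBW F=WGGO R=RRWR B=BYBB L=GOOY
After move 4 (F): F=GWOG U=OWYO R=BRWR D=WRYY L=GROG
After move 5 (F): F=OGGW U=OWGR R=YROR D=WBYY L=GWOR
After move 6 (R): R=OYRR U=OGGW F=OBGY D=WBYB B=RYWB
Query: L face = GWOR

Answer: G W O R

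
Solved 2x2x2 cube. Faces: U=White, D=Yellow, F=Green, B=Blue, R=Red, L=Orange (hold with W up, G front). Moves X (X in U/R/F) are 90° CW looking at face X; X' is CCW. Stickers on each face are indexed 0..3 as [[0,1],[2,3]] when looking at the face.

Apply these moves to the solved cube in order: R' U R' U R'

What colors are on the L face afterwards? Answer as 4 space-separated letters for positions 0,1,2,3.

After move 1 (R'): R=RRRR U=WBWB F=GWGW D=YGYG B=YBYB
After move 2 (U): U=WWBB F=RRGW R=YBRR B=OOYB L=GWOO
After move 3 (R'): R=BRYR U=WYBO F=RWGB D=YRYW B=GOGB
After move 4 (U): U=BWOY F=BRGB R=GOYR B=GWGB L=RWOO
After move 5 (R'): R=ORGY U=BGOG F=BWGY D=YRYB B=WWRB
Query: L face = RWOO

Answer: R W O O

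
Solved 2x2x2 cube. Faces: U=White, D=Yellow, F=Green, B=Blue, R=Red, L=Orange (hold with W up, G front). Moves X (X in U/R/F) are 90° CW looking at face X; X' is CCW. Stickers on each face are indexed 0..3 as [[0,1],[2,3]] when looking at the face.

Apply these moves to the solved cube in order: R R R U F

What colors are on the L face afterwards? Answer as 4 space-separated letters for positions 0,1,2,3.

Answer: G Y O G

Derivation:
After move 1 (R): R=RRRR U=WGWG F=GYGY D=YBYB B=WBWB
After move 2 (R): R=RRRR U=WYWY F=GBGB D=YWYW B=GBGB
After move 3 (R): R=RRRR U=WBWB F=GWGW D=YGYG B=YBYB
After move 4 (U): U=WWBB F=RRGW R=YBRR B=OOYB L=GWOO
After move 5 (F): F=GRWR U=WWOW R=BBBR D=RYYG L=GYOG
Query: L face = GYOG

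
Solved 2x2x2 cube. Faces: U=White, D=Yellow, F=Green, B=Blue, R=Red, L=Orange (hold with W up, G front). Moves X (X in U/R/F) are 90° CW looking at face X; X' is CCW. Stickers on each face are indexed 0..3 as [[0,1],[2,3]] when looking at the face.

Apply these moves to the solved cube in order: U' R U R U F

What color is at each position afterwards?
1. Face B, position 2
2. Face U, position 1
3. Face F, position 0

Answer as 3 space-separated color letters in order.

Answer: W W G

Derivation:
After move 1 (U'): U=WWWW F=OOGG R=GGRR B=RRBB L=BBOO
After move 2 (R): R=RGRG U=WOWG F=OYGY D=YBYR B=WRWB
After move 3 (U): U=WWGO F=RGGY R=WRRG B=BBWB L=OYOO
After move 4 (R): R=RWGR U=WGGY F=RBGR D=YWYB B=OBWB
After move 5 (U): U=GWYG F=RWGR R=OBGR B=OYWB L=RBOO
After move 6 (F): F=GRRW U=GWOB R=YBGR D=GOYB L=RYOW
Query 1: B[2] = W
Query 2: U[1] = W
Query 3: F[0] = G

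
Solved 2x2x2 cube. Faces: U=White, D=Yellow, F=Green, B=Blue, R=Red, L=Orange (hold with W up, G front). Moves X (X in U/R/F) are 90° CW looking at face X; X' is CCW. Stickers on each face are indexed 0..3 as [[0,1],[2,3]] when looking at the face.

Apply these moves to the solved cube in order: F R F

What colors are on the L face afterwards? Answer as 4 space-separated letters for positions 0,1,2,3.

Answer: O R O B

Derivation:
After move 1 (F): F=GGGG U=WWOO R=WRWR D=RRYY L=OYOY
After move 2 (R): R=WWRR U=WGOG F=GRGY D=RBYB B=OBWB
After move 3 (F): F=GGYR U=WGYY R=OWGR D=RWYB L=OROB
Query: L face = OROB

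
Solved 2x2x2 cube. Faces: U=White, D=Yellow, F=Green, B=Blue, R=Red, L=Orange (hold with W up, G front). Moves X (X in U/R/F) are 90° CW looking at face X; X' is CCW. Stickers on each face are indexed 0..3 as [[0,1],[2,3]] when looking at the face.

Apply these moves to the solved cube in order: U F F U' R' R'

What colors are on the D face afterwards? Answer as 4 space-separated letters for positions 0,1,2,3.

After move 1 (U): U=WWWW F=RRGG R=BBRR B=OOBB L=GGOO
After move 2 (F): F=GRGR U=WWOG R=WBWR D=RBYY L=GYOY
After move 3 (F): F=GGRR U=WWYY R=OBGR D=WWYY L=GROB
After move 4 (U'): U=WYWY F=GRRR R=GGGR B=OBBB L=OOOB
After move 5 (R'): R=GRGG U=WBWO F=GYRY D=WRYR B=YBWB
After move 6 (R'): R=RGGG U=WWWY F=GBRO D=WYYY B=RBRB
Query: D face = WYYY

Answer: W Y Y Y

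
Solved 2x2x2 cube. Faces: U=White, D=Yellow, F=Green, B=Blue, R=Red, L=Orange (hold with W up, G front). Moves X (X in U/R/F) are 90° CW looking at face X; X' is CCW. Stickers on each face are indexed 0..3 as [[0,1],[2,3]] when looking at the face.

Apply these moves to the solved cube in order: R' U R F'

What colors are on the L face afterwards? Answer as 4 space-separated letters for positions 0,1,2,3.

After move 1 (R'): R=RRRR U=WBWB F=GWGW D=YGYG B=YBYB
After move 2 (U): U=WWBB F=RRGW R=YBRR B=OOYB L=GWOO
After move 3 (R): R=RYRB U=WRBW F=RGGG D=YYYO B=BOWB
After move 4 (F'): F=GGRG U=WRRR R=YYYB D=WOYO L=GWOB
Query: L face = GWOB

Answer: G W O B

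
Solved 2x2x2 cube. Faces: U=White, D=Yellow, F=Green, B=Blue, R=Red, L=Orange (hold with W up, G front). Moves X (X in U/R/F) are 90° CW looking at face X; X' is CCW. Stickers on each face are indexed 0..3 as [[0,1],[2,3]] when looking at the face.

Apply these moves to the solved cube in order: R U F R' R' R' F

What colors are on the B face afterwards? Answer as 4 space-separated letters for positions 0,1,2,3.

After move 1 (R): R=RRRR U=WGWG F=GYGY D=YBYB B=WBWB
After move 2 (U): U=WWGG F=RRGY R=WBRR B=OOWB L=GYOO
After move 3 (F): F=GRYR U=WWOY R=GBGR D=RWYB L=GYOB
After move 4 (R'): R=BRGG U=WWOO F=GWYY D=RRYR B=BOWB
After move 5 (R'): R=RGBG U=WWOB F=GWYO D=RWYY B=RORB
After move 6 (R'): R=GGRB U=WROR F=GWYB D=RWYO B=YOWB
After move 7 (F): F=YGBW U=WRBY R=OGRB D=RGYO L=GROW
Query: B face = YOWB

Answer: Y O W B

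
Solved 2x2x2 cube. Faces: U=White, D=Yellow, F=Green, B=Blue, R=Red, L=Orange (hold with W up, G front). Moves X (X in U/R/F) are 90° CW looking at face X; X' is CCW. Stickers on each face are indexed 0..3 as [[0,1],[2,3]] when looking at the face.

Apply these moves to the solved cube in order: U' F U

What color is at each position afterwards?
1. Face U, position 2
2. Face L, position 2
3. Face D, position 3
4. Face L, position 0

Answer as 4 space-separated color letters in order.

Answer: B O Y G

Derivation:
After move 1 (U'): U=WWWW F=OOGG R=GGRR B=RRBB L=BBOO
After move 2 (F): F=GOGO U=WWOB R=WGWR D=RGYY L=BYOY
After move 3 (U): U=OWBW F=WGGO R=RRWR B=BYBB L=GOOY
Query 1: U[2] = B
Query 2: L[2] = O
Query 3: D[3] = Y
Query 4: L[0] = G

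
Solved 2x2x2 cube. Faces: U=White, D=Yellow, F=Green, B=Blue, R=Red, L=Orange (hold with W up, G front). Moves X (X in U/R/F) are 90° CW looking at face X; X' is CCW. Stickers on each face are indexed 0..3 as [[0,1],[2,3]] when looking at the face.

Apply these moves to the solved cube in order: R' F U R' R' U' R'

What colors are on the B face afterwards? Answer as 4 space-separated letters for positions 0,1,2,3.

After move 1 (R'): R=RRRR U=WBWB F=GWGW D=YGYG B=YBYB
After move 2 (F): F=GGWW U=WBOO R=WRBR D=RRYG L=OYOG
After move 3 (U): U=OWOB F=WRWW R=YBBR B=OYYB L=GGOG
After move 4 (R'): R=BRYB U=OYOO F=WWWB D=RRYW B=GYRB
After move 5 (R'): R=RBBY U=OROG F=WYWO D=RWYB B=WYRB
After move 6 (U'): U=RGOO F=GGWO R=WYBY B=RBRB L=WYOG
After move 7 (R'): R=YYWB U=RROR F=GGWO D=RGYO B=BBWB
Query: B face = BBWB

Answer: B B W B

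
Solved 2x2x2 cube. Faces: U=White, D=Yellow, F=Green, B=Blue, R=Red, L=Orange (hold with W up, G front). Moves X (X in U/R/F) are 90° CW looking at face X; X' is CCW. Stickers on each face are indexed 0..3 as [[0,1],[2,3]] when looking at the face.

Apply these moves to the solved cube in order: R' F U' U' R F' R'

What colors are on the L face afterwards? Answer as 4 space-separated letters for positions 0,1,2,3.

Answer: W W O B

Derivation:
After move 1 (R'): R=RRRR U=WBWB F=GWGW D=YGYG B=YBYB
After move 2 (F): F=GGWW U=WBOO R=WRBR D=RRYG L=OYOG
After move 3 (U'): U=BOWO F=OYWW R=GGBR B=WRYB L=YBOG
After move 4 (U'): U=OOBW F=YBWW R=OYBR B=GGYB L=WROG
After move 5 (R): R=BORY U=OBBW F=YRWG D=RYYG B=WGOB
After move 6 (F'): F=RGYW U=OBBR R=YORY D=RGYG L=WWOB
After move 7 (R'): R=OYYR U=OOBW F=RBYR D=RGYW B=GGGB
Query: L face = WWOB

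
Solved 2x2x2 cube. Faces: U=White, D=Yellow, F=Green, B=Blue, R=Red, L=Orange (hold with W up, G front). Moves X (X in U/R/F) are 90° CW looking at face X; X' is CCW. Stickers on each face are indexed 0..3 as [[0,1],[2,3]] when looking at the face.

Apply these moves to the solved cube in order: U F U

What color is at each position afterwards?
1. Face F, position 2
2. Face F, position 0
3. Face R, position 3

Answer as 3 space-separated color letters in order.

After move 1 (U): U=WWWW F=RRGG R=BBRR B=OOBB L=GGOO
After move 2 (F): F=GRGR U=WWOG R=WBWR D=RBYY L=GYOY
After move 3 (U): U=OWGW F=WBGR R=OOWR B=GYBB L=GROY
Query 1: F[2] = G
Query 2: F[0] = W
Query 3: R[3] = R

Answer: G W R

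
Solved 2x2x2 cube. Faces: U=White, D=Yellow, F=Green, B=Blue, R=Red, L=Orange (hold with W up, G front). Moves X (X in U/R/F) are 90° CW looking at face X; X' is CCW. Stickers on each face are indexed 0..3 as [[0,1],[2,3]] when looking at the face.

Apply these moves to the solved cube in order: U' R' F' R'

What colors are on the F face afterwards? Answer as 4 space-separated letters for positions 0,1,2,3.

Answer: W B O G

Derivation:
After move 1 (U'): U=WWWW F=OOGG R=GGRR B=RRBB L=BBOO
After move 2 (R'): R=GRGR U=WBWR F=OWGW D=YOYG B=YRYB
After move 3 (F'): F=WWOG U=WBGG R=ORYR D=BOYG L=BROW
After move 4 (R'): R=RROY U=WYGY F=WBOG D=BWYG B=GROB
Query: F face = WBOG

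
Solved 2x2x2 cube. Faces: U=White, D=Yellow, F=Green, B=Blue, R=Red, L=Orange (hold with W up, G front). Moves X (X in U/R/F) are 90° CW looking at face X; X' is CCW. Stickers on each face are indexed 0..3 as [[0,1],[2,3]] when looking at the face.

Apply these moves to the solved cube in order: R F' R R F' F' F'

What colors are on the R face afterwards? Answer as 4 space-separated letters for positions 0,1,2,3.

After move 1 (R): R=RRRR U=WGWG F=GYGY D=YBYB B=WBWB
After move 2 (F'): F=YYGG U=WGRR R=BRYR D=OOYB L=OGOW
After move 3 (R): R=YBRR U=WYRG F=YOGB D=OWYW B=RBGB
After move 4 (R): R=RYRB U=WORB F=YWGW D=OGYR B=GBYB
After move 5 (F'): F=WWYG U=WORR R=GYOB D=GWYR L=OBOR
After move 6 (F'): F=WGWY U=WOGO R=WYGB D=BRYR L=OROR
After move 7 (F'): F=GYWW U=WOWG R=RYBB D=RRYR L=OOOG
Query: R face = RYBB

Answer: R Y B B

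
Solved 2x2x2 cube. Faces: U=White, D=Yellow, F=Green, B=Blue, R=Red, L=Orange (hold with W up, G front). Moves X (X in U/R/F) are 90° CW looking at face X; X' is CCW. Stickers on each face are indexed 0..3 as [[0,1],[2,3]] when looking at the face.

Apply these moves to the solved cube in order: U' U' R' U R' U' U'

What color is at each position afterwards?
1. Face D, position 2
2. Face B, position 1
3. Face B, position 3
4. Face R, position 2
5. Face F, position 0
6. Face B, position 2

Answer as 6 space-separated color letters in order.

Answer: Y W B Y G B

Derivation:
After move 1 (U'): U=WWWW F=OOGG R=GGRR B=RRBB L=BBOO
After move 2 (U'): U=WWWW F=BBGG R=OORR B=GGBB L=RROO
After move 3 (R'): R=OROR U=WBWG F=BWGW D=YBYG B=YGYB
After move 4 (U): U=WWGB F=ORGW R=YGOR B=RRYB L=BWOO
After move 5 (R'): R=GRYO U=WYGR F=OWGB D=YRYW B=GRBB
After move 6 (U'): U=YRWG F=BWGB R=OWYO B=GRBB L=GROO
After move 7 (U'): U=RGYW F=GRGB R=BWYO B=OWBB L=GROO
Query 1: D[2] = Y
Query 2: B[1] = W
Query 3: B[3] = B
Query 4: R[2] = Y
Query 5: F[0] = G
Query 6: B[2] = B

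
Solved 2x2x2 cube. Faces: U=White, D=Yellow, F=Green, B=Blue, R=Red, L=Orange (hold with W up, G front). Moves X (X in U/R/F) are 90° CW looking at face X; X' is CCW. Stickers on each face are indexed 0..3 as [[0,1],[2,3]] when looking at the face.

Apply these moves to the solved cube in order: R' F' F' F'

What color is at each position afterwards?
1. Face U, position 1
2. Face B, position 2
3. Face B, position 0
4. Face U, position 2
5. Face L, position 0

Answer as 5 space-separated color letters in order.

Answer: B Y Y O O

Derivation:
After move 1 (R'): R=RRRR U=WBWB F=GWGW D=YGYG B=YBYB
After move 2 (F'): F=WWGG U=WBRR R=GRYR D=OOYG L=OBOW
After move 3 (F'): F=WGWG U=WBGY R=OROR D=BWYG L=OROR
After move 4 (F'): F=GGWW U=WBOO R=WRBR D=RRYG L=OYOG
Query 1: U[1] = B
Query 2: B[2] = Y
Query 3: B[0] = Y
Query 4: U[2] = O
Query 5: L[0] = O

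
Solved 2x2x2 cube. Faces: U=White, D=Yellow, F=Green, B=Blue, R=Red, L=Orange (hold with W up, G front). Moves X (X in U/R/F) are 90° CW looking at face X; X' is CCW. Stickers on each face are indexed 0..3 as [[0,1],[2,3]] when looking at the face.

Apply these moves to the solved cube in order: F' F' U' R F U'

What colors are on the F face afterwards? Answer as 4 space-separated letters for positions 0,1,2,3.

After move 1 (F'): F=GGGG U=WWRR R=YRYR D=OOYY L=OWOW
After move 2 (F'): F=GGGG U=WWYY R=OROR D=WWYY L=OROR
After move 3 (U'): U=WYWY F=ORGG R=GGOR B=ORBB L=BBOR
After move 4 (R): R=OGRG U=WRWG F=OWGY D=WBYO B=YRYB
After move 5 (F): F=GOYW U=WRRB R=WGGG D=ROYO L=BWOB
After move 6 (U'): U=RBWR F=BWYW R=GOGG B=WGYB L=YROB
Query: F face = BWYW

Answer: B W Y W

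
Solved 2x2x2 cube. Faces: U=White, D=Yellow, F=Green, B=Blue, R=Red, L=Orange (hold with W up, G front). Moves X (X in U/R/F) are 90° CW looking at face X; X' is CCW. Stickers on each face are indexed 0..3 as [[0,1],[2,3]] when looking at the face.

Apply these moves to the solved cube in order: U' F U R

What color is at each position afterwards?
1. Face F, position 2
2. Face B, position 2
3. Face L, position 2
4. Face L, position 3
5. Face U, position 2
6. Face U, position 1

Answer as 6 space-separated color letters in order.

Answer: G W O Y B G

Derivation:
After move 1 (U'): U=WWWW F=OOGG R=GGRR B=RRBB L=BBOO
After move 2 (F): F=GOGO U=WWOB R=WGWR D=RGYY L=BYOY
After move 3 (U): U=OWBW F=WGGO R=RRWR B=BYBB L=GOOY
After move 4 (R): R=WRRR U=OGBO F=WGGY D=RBYB B=WYWB
Query 1: F[2] = G
Query 2: B[2] = W
Query 3: L[2] = O
Query 4: L[3] = Y
Query 5: U[2] = B
Query 6: U[1] = G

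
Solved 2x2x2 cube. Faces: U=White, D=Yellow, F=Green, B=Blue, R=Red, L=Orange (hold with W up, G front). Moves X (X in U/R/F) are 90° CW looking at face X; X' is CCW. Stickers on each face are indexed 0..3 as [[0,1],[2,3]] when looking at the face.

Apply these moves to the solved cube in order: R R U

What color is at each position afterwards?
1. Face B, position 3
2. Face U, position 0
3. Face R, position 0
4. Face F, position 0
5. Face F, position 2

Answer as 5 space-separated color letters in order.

Answer: B W G R G

Derivation:
After move 1 (R): R=RRRR U=WGWG F=GYGY D=YBYB B=WBWB
After move 2 (R): R=RRRR U=WYWY F=GBGB D=YWYW B=GBGB
After move 3 (U): U=WWYY F=RRGB R=GBRR B=OOGB L=GBOO
Query 1: B[3] = B
Query 2: U[0] = W
Query 3: R[0] = G
Query 4: F[0] = R
Query 5: F[2] = G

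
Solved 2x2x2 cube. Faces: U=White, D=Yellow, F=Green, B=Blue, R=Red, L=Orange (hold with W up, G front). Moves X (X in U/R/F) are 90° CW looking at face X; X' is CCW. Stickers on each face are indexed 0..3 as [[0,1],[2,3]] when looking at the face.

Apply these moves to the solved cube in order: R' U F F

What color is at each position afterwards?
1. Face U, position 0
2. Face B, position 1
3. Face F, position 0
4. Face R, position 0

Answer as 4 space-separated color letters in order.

After move 1 (R'): R=RRRR U=WBWB F=GWGW D=YGYG B=YBYB
After move 2 (U): U=WWBB F=RRGW R=YBRR B=OOYB L=GWOO
After move 3 (F): F=GRWR U=WWOW R=BBBR D=RYYG L=GYOG
After move 4 (F): F=WGRR U=WWGY R=OBWR D=BBYG L=GROY
Query 1: U[0] = W
Query 2: B[1] = O
Query 3: F[0] = W
Query 4: R[0] = O

Answer: W O W O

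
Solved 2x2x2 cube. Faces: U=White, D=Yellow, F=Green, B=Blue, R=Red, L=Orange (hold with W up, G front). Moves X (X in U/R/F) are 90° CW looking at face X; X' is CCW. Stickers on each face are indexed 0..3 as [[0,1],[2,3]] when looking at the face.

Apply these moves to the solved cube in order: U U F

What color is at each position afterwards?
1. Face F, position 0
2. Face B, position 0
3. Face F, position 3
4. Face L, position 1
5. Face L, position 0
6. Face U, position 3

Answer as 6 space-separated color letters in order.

After move 1 (U): U=WWWW F=RRGG R=BBRR B=OOBB L=GGOO
After move 2 (U): U=WWWW F=BBGG R=OORR B=GGBB L=RROO
After move 3 (F): F=GBGB U=WWOR R=WOWR D=ROYY L=RYOY
Query 1: F[0] = G
Query 2: B[0] = G
Query 3: F[3] = B
Query 4: L[1] = Y
Query 5: L[0] = R
Query 6: U[3] = R

Answer: G G B Y R R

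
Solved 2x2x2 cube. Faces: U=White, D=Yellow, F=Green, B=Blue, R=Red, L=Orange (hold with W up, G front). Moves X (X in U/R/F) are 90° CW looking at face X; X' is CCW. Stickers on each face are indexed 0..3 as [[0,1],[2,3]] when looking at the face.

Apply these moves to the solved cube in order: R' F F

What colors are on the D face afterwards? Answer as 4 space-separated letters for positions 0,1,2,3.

Answer: B W Y G

Derivation:
After move 1 (R'): R=RRRR U=WBWB F=GWGW D=YGYG B=YBYB
After move 2 (F): F=GGWW U=WBOO R=WRBR D=RRYG L=OYOG
After move 3 (F): F=WGWG U=WBGY R=OROR D=BWYG L=OROR
Query: D face = BWYG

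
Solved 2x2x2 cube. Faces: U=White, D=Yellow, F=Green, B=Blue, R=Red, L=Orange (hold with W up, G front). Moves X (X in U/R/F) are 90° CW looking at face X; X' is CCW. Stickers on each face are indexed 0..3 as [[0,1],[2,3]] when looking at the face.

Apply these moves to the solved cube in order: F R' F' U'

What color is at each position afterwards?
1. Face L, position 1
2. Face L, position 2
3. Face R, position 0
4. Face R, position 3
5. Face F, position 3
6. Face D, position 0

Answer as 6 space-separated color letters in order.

After move 1 (F): F=GGGG U=WWOO R=WRWR D=RRYY L=OYOY
After move 2 (R'): R=RRWW U=WBOB F=GWGO D=RGYG B=YBRB
After move 3 (F'): F=WOGG U=WBRW R=GRRW D=YYYG L=OBOO
After move 4 (U'): U=BWWR F=OBGG R=WORW B=GRRB L=YBOO
Query 1: L[1] = B
Query 2: L[2] = O
Query 3: R[0] = W
Query 4: R[3] = W
Query 5: F[3] = G
Query 6: D[0] = Y

Answer: B O W W G Y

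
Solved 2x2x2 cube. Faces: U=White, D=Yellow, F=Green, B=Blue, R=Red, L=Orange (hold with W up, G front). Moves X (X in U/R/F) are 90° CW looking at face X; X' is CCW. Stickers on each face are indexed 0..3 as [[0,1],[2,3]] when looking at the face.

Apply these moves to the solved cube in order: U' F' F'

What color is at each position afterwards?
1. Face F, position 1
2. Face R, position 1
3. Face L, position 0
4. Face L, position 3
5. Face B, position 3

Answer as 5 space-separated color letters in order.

Answer: G G B G B

Derivation:
After move 1 (U'): U=WWWW F=OOGG R=GGRR B=RRBB L=BBOO
After move 2 (F'): F=OGOG U=WWGR R=YGYR D=BOYY L=BWOW
After move 3 (F'): F=GGOO U=WWYY R=OGBR D=WWYY L=BROG
Query 1: F[1] = G
Query 2: R[1] = G
Query 3: L[0] = B
Query 4: L[3] = G
Query 5: B[3] = B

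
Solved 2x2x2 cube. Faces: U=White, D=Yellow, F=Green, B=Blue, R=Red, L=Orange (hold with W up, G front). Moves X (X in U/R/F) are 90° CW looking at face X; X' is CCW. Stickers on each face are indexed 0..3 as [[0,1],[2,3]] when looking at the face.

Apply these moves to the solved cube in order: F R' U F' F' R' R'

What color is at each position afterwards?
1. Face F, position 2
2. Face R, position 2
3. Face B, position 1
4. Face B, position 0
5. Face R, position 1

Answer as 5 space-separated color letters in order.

After move 1 (F): F=GGGG U=WWOO R=WRWR D=RRYY L=OYOY
After move 2 (R'): R=RRWW U=WBOB F=GWGO D=RGYG B=YBRB
After move 3 (U): U=OWBB F=RRGO R=YBWW B=OYRB L=GWOY
After move 4 (F'): F=RORG U=OWYW R=GBRW D=WYYG L=GBOB
After move 5 (F'): F=OGRR U=OWGR R=YBWW D=BBYG L=GWOY
After move 6 (R'): R=BWYW U=ORGO F=OWRR D=BGYR B=GYBB
After move 7 (R'): R=WWBY U=OBGG F=ORRO D=BWYR B=RYGB
Query 1: F[2] = R
Query 2: R[2] = B
Query 3: B[1] = Y
Query 4: B[0] = R
Query 5: R[1] = W

Answer: R B Y R W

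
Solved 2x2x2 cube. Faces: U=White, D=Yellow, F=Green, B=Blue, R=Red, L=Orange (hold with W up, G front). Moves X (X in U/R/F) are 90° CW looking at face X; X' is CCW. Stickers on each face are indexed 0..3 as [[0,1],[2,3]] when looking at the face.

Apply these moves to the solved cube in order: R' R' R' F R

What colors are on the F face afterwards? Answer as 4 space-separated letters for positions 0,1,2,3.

After move 1 (R'): R=RRRR U=WBWB F=GWGW D=YGYG B=YBYB
After move 2 (R'): R=RRRR U=WYWY F=GBGB D=YWYW B=GBGB
After move 3 (R'): R=RRRR U=WGWG F=GYGY D=YBYB B=WBWB
After move 4 (F): F=GGYY U=WGOO R=WRGR D=RRYB L=OYOB
After move 5 (R): R=GWRR U=WGOY F=GRYB D=RWYW B=OBGB
Query: F face = GRYB

Answer: G R Y B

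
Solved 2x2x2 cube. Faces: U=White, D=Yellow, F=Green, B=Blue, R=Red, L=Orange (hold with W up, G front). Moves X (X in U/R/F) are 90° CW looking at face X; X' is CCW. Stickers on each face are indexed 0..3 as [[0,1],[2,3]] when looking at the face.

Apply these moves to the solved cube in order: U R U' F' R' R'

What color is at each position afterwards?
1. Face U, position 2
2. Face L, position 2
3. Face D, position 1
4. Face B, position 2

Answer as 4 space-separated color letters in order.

Answer: R O G Y

Derivation:
After move 1 (U): U=WWWW F=RRGG R=BBRR B=OOBB L=GGOO
After move 2 (R): R=RBRB U=WRWG F=RYGY D=YBYO B=WOWB
After move 3 (U'): U=RGWW F=GGGY R=RYRB B=RBWB L=WOOO
After move 4 (F'): F=GYGG U=RGRR R=BYYB D=OOYO L=WWOW
After move 5 (R'): R=YBBY U=RWRR F=GGGR D=OYYG B=OBOB
After move 6 (R'): R=BYYB U=RORO F=GWGR D=OGYR B=GBYB
Query 1: U[2] = R
Query 2: L[2] = O
Query 3: D[1] = G
Query 4: B[2] = Y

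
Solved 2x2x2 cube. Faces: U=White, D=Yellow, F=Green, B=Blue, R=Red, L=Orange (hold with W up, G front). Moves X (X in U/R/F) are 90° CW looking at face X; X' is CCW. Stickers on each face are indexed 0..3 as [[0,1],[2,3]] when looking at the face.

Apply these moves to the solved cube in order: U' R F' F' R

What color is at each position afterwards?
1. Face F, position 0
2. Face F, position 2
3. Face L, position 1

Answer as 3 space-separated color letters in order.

After move 1 (U'): U=WWWW F=OOGG R=GGRR B=RRBB L=BBOO
After move 2 (R): R=RGRG U=WOWG F=OYGY D=YBYR B=WRWB
After move 3 (F'): F=YYOG U=WORR R=BGYG D=BOYR L=BGOW
After move 4 (F'): F=YGYO U=WOBY R=OGBG D=GWYR L=BROR
After move 5 (R): R=BOGG U=WGBO F=YWYR D=GWYW B=YROB
Query 1: F[0] = Y
Query 2: F[2] = Y
Query 3: L[1] = R

Answer: Y Y R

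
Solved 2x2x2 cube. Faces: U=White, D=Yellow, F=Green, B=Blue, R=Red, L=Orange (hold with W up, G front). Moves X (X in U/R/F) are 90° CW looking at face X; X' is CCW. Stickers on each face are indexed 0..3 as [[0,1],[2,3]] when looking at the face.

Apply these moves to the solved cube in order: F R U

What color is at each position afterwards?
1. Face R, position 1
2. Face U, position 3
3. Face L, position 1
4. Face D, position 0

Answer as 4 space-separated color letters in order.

Answer: B G R R

Derivation:
After move 1 (F): F=GGGG U=WWOO R=WRWR D=RRYY L=OYOY
After move 2 (R): R=WWRR U=WGOG F=GRGY D=RBYB B=OBWB
After move 3 (U): U=OWGG F=WWGY R=OBRR B=OYWB L=GROY
Query 1: R[1] = B
Query 2: U[3] = G
Query 3: L[1] = R
Query 4: D[0] = R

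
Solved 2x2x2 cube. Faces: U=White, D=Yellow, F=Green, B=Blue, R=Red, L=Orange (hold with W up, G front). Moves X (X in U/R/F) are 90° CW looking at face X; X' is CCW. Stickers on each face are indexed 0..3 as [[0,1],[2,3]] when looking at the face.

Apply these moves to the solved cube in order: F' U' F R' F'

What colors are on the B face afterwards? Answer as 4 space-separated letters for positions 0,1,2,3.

Answer: Y R G B

Derivation:
After move 1 (F'): F=GGGG U=WWRR R=YRYR D=OOYY L=OWOW
After move 2 (U'): U=WRWR F=OWGG R=GGYR B=YRBB L=BBOW
After move 3 (F): F=GOGW U=WRWB R=WGRR D=YGYY L=BOOO
After move 4 (R'): R=GRWR U=WBWY F=GRGB D=YOYW B=YRGB
After move 5 (F'): F=RBGG U=WBGW R=ORYR D=OOYW L=BYOW
Query: B face = YRGB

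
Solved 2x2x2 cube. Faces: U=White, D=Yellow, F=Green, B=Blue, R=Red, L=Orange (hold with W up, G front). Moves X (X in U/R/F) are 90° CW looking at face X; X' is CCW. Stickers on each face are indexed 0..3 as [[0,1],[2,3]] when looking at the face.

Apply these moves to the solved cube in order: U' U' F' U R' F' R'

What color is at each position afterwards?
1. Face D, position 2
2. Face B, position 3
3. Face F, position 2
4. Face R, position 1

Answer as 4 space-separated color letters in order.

Answer: Y B Y Y

Derivation:
After move 1 (U'): U=WWWW F=OOGG R=GGRR B=RRBB L=BBOO
After move 2 (U'): U=WWWW F=BBGG R=OORR B=GGBB L=RROO
After move 3 (F'): F=BGBG U=WWOR R=YOYR D=ROYY L=RWOW
After move 4 (U): U=OWRW F=YOBG R=GGYR B=RWBB L=BGOW
After move 5 (R'): R=GRGY U=OBRR F=YWBW D=ROYG B=YWOB
After move 6 (F'): F=WWYB U=OBGG R=ORRY D=GWYG L=BROR
After move 7 (R'): R=RYOR U=OOGY F=WBYG D=GWYB B=GWWB
Query 1: D[2] = Y
Query 2: B[3] = B
Query 3: F[2] = Y
Query 4: R[1] = Y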